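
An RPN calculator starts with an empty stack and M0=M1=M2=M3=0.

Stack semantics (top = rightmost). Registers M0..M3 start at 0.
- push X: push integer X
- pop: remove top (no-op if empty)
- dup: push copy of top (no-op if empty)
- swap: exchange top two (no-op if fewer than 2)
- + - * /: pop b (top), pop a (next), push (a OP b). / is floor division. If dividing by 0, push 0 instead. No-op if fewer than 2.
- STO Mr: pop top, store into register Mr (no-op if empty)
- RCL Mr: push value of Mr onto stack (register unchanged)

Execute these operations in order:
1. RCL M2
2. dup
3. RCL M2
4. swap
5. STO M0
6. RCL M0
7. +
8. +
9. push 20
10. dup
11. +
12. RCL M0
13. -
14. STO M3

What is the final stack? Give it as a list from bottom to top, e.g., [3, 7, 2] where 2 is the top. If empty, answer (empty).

After op 1 (RCL M2): stack=[0] mem=[0,0,0,0]
After op 2 (dup): stack=[0,0] mem=[0,0,0,0]
After op 3 (RCL M2): stack=[0,0,0] mem=[0,0,0,0]
After op 4 (swap): stack=[0,0,0] mem=[0,0,0,0]
After op 5 (STO M0): stack=[0,0] mem=[0,0,0,0]
After op 6 (RCL M0): stack=[0,0,0] mem=[0,0,0,0]
After op 7 (+): stack=[0,0] mem=[0,0,0,0]
After op 8 (+): stack=[0] mem=[0,0,0,0]
After op 9 (push 20): stack=[0,20] mem=[0,0,0,0]
After op 10 (dup): stack=[0,20,20] mem=[0,0,0,0]
After op 11 (+): stack=[0,40] mem=[0,0,0,0]
After op 12 (RCL M0): stack=[0,40,0] mem=[0,0,0,0]
After op 13 (-): stack=[0,40] mem=[0,0,0,0]
After op 14 (STO M3): stack=[0] mem=[0,0,0,40]

Answer: [0]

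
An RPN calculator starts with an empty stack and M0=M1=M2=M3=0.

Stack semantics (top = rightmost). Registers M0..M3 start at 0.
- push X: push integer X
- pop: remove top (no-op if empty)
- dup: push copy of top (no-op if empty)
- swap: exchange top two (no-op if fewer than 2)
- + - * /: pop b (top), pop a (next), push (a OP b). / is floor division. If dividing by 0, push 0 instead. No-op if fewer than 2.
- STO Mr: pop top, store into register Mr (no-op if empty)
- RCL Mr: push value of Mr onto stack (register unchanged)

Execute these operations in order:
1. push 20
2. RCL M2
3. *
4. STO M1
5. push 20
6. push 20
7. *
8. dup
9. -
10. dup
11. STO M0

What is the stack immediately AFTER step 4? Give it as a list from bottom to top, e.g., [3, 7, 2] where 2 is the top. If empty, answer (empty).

After op 1 (push 20): stack=[20] mem=[0,0,0,0]
After op 2 (RCL M2): stack=[20,0] mem=[0,0,0,0]
After op 3 (*): stack=[0] mem=[0,0,0,0]
After op 4 (STO M1): stack=[empty] mem=[0,0,0,0]

(empty)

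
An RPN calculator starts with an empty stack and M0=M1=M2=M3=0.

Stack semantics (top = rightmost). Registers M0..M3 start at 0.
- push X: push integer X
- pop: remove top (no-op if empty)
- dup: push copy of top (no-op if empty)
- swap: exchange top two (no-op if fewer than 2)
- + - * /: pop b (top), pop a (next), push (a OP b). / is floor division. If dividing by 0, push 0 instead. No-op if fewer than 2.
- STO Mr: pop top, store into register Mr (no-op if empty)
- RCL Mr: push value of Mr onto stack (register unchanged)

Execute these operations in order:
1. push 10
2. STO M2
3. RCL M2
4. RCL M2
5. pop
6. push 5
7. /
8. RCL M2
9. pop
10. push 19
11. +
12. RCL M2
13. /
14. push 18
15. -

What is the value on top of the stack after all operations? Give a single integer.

Answer: -16

Derivation:
After op 1 (push 10): stack=[10] mem=[0,0,0,0]
After op 2 (STO M2): stack=[empty] mem=[0,0,10,0]
After op 3 (RCL M2): stack=[10] mem=[0,0,10,0]
After op 4 (RCL M2): stack=[10,10] mem=[0,0,10,0]
After op 5 (pop): stack=[10] mem=[0,0,10,0]
After op 6 (push 5): stack=[10,5] mem=[0,0,10,0]
After op 7 (/): stack=[2] mem=[0,0,10,0]
After op 8 (RCL M2): stack=[2,10] mem=[0,0,10,0]
After op 9 (pop): stack=[2] mem=[0,0,10,0]
After op 10 (push 19): stack=[2,19] mem=[0,0,10,0]
After op 11 (+): stack=[21] mem=[0,0,10,0]
After op 12 (RCL M2): stack=[21,10] mem=[0,0,10,0]
After op 13 (/): stack=[2] mem=[0,0,10,0]
After op 14 (push 18): stack=[2,18] mem=[0,0,10,0]
After op 15 (-): stack=[-16] mem=[0,0,10,0]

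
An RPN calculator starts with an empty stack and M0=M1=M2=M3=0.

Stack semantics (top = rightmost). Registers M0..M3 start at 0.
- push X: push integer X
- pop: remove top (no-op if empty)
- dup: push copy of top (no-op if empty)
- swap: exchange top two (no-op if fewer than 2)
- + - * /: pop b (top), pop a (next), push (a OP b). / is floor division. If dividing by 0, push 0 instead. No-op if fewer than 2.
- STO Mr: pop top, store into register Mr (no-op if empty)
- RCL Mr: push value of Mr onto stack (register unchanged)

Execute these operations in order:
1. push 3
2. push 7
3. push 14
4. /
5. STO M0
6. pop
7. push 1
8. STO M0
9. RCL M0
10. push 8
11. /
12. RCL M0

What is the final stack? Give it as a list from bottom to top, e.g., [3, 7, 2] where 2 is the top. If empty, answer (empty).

After op 1 (push 3): stack=[3] mem=[0,0,0,0]
After op 2 (push 7): stack=[3,7] mem=[0,0,0,0]
After op 3 (push 14): stack=[3,7,14] mem=[0,0,0,0]
After op 4 (/): stack=[3,0] mem=[0,0,0,0]
After op 5 (STO M0): stack=[3] mem=[0,0,0,0]
After op 6 (pop): stack=[empty] mem=[0,0,0,0]
After op 7 (push 1): stack=[1] mem=[0,0,0,0]
After op 8 (STO M0): stack=[empty] mem=[1,0,0,0]
After op 9 (RCL M0): stack=[1] mem=[1,0,0,0]
After op 10 (push 8): stack=[1,8] mem=[1,0,0,0]
After op 11 (/): stack=[0] mem=[1,0,0,0]
After op 12 (RCL M0): stack=[0,1] mem=[1,0,0,0]

Answer: [0, 1]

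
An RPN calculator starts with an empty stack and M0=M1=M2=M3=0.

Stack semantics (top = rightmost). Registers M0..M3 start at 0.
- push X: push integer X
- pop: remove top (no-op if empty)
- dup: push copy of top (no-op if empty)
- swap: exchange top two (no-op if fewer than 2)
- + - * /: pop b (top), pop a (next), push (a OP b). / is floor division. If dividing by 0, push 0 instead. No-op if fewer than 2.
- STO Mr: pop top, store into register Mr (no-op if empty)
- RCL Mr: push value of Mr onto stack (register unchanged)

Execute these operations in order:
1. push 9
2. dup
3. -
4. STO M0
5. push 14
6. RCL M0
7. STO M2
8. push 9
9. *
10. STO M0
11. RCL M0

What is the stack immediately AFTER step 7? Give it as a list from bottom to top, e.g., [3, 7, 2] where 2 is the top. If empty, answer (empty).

After op 1 (push 9): stack=[9] mem=[0,0,0,0]
After op 2 (dup): stack=[9,9] mem=[0,0,0,0]
After op 3 (-): stack=[0] mem=[0,0,0,0]
After op 4 (STO M0): stack=[empty] mem=[0,0,0,0]
After op 5 (push 14): stack=[14] mem=[0,0,0,0]
After op 6 (RCL M0): stack=[14,0] mem=[0,0,0,0]
After op 7 (STO M2): stack=[14] mem=[0,0,0,0]

[14]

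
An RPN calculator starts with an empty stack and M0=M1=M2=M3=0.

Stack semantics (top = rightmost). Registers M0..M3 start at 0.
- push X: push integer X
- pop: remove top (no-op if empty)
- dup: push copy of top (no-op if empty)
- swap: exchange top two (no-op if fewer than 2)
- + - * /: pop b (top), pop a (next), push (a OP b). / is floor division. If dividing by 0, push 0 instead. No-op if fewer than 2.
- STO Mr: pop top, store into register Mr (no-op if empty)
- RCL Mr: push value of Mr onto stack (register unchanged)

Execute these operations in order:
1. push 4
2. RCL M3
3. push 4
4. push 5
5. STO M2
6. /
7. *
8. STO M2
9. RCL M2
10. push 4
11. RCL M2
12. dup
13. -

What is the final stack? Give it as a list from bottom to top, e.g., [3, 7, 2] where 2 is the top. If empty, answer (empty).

Answer: [0, 4, 0]

Derivation:
After op 1 (push 4): stack=[4] mem=[0,0,0,0]
After op 2 (RCL M3): stack=[4,0] mem=[0,0,0,0]
After op 3 (push 4): stack=[4,0,4] mem=[0,0,0,0]
After op 4 (push 5): stack=[4,0,4,5] mem=[0,0,0,0]
After op 5 (STO M2): stack=[4,0,4] mem=[0,0,5,0]
After op 6 (/): stack=[4,0] mem=[0,0,5,0]
After op 7 (*): stack=[0] mem=[0,0,5,0]
After op 8 (STO M2): stack=[empty] mem=[0,0,0,0]
After op 9 (RCL M2): stack=[0] mem=[0,0,0,0]
After op 10 (push 4): stack=[0,4] mem=[0,0,0,0]
After op 11 (RCL M2): stack=[0,4,0] mem=[0,0,0,0]
After op 12 (dup): stack=[0,4,0,0] mem=[0,0,0,0]
After op 13 (-): stack=[0,4,0] mem=[0,0,0,0]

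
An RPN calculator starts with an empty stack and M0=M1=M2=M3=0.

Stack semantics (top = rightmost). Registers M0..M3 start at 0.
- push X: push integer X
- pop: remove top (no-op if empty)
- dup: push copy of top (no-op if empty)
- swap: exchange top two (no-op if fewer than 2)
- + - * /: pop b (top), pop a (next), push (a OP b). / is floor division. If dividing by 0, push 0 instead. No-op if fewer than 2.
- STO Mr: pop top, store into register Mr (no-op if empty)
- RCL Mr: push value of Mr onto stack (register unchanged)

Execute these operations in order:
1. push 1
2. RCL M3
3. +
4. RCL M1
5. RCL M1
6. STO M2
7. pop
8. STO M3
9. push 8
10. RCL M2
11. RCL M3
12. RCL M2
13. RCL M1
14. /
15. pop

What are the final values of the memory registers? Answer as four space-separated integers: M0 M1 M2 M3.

Answer: 0 0 0 1

Derivation:
After op 1 (push 1): stack=[1] mem=[0,0,0,0]
After op 2 (RCL M3): stack=[1,0] mem=[0,0,0,0]
After op 3 (+): stack=[1] mem=[0,0,0,0]
After op 4 (RCL M1): stack=[1,0] mem=[0,0,0,0]
After op 5 (RCL M1): stack=[1,0,0] mem=[0,0,0,0]
After op 6 (STO M2): stack=[1,0] mem=[0,0,0,0]
After op 7 (pop): stack=[1] mem=[0,0,0,0]
After op 8 (STO M3): stack=[empty] mem=[0,0,0,1]
After op 9 (push 8): stack=[8] mem=[0,0,0,1]
After op 10 (RCL M2): stack=[8,0] mem=[0,0,0,1]
After op 11 (RCL M3): stack=[8,0,1] mem=[0,0,0,1]
After op 12 (RCL M2): stack=[8,0,1,0] mem=[0,0,0,1]
After op 13 (RCL M1): stack=[8,0,1,0,0] mem=[0,0,0,1]
After op 14 (/): stack=[8,0,1,0] mem=[0,0,0,1]
After op 15 (pop): stack=[8,0,1] mem=[0,0,0,1]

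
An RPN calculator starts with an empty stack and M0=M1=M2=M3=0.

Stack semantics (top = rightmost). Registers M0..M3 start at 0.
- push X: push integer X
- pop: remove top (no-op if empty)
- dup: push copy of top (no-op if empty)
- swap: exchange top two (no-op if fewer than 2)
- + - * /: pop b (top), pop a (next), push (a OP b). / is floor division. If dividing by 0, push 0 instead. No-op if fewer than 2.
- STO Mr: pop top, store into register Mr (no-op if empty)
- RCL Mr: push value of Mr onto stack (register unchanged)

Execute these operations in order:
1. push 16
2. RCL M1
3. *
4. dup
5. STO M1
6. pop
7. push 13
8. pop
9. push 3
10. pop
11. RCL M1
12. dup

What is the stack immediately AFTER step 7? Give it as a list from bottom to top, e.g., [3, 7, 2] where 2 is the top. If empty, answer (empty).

After op 1 (push 16): stack=[16] mem=[0,0,0,0]
After op 2 (RCL M1): stack=[16,0] mem=[0,0,0,0]
After op 3 (*): stack=[0] mem=[0,0,0,0]
After op 4 (dup): stack=[0,0] mem=[0,0,0,0]
After op 5 (STO M1): stack=[0] mem=[0,0,0,0]
After op 6 (pop): stack=[empty] mem=[0,0,0,0]
After op 7 (push 13): stack=[13] mem=[0,0,0,0]

[13]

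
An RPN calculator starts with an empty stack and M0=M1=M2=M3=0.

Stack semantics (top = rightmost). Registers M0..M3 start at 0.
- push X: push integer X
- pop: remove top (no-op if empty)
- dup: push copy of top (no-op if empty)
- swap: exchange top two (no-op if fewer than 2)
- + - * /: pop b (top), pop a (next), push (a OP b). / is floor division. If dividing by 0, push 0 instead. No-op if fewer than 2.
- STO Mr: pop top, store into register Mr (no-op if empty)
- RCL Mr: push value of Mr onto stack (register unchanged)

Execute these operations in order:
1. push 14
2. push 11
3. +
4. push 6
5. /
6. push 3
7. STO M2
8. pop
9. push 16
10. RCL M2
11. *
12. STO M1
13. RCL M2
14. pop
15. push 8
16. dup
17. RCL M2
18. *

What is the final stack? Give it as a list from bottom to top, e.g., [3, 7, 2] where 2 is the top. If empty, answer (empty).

Answer: [8, 24]

Derivation:
After op 1 (push 14): stack=[14] mem=[0,0,0,0]
After op 2 (push 11): stack=[14,11] mem=[0,0,0,0]
After op 3 (+): stack=[25] mem=[0,0,0,0]
After op 4 (push 6): stack=[25,6] mem=[0,0,0,0]
After op 5 (/): stack=[4] mem=[0,0,0,0]
After op 6 (push 3): stack=[4,3] mem=[0,0,0,0]
After op 7 (STO M2): stack=[4] mem=[0,0,3,0]
After op 8 (pop): stack=[empty] mem=[0,0,3,0]
After op 9 (push 16): stack=[16] mem=[0,0,3,0]
After op 10 (RCL M2): stack=[16,3] mem=[0,0,3,0]
After op 11 (*): stack=[48] mem=[0,0,3,0]
After op 12 (STO M1): stack=[empty] mem=[0,48,3,0]
After op 13 (RCL M2): stack=[3] mem=[0,48,3,0]
After op 14 (pop): stack=[empty] mem=[0,48,3,0]
After op 15 (push 8): stack=[8] mem=[0,48,3,0]
After op 16 (dup): stack=[8,8] mem=[0,48,3,0]
After op 17 (RCL M2): stack=[8,8,3] mem=[0,48,3,0]
After op 18 (*): stack=[8,24] mem=[0,48,3,0]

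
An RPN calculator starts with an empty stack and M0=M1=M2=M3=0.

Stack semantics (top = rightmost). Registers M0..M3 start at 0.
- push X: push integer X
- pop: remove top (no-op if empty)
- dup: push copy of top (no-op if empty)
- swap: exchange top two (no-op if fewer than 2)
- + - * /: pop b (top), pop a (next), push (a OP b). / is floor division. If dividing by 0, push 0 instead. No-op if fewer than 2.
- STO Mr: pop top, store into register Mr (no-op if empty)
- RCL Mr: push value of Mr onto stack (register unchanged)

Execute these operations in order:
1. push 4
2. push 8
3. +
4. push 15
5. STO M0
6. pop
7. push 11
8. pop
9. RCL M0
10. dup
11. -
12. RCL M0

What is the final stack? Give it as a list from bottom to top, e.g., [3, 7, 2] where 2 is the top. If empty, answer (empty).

After op 1 (push 4): stack=[4] mem=[0,0,0,0]
After op 2 (push 8): stack=[4,8] mem=[0,0,0,0]
After op 3 (+): stack=[12] mem=[0,0,0,0]
After op 4 (push 15): stack=[12,15] mem=[0,0,0,0]
After op 5 (STO M0): stack=[12] mem=[15,0,0,0]
After op 6 (pop): stack=[empty] mem=[15,0,0,0]
After op 7 (push 11): stack=[11] mem=[15,0,0,0]
After op 8 (pop): stack=[empty] mem=[15,0,0,0]
After op 9 (RCL M0): stack=[15] mem=[15,0,0,0]
After op 10 (dup): stack=[15,15] mem=[15,0,0,0]
After op 11 (-): stack=[0] mem=[15,0,0,0]
After op 12 (RCL M0): stack=[0,15] mem=[15,0,0,0]

Answer: [0, 15]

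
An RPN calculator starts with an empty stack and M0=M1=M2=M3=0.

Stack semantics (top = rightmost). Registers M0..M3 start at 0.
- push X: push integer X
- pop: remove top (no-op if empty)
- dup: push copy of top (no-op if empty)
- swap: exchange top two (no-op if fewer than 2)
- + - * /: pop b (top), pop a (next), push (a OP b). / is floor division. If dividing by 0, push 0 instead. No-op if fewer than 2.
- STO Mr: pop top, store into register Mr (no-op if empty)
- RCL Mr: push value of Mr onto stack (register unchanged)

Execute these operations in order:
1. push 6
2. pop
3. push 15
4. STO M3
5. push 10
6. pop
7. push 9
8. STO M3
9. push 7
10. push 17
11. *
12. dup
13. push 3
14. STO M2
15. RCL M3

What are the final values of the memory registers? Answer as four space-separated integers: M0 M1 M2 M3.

After op 1 (push 6): stack=[6] mem=[0,0,0,0]
After op 2 (pop): stack=[empty] mem=[0,0,0,0]
After op 3 (push 15): stack=[15] mem=[0,0,0,0]
After op 4 (STO M3): stack=[empty] mem=[0,0,0,15]
After op 5 (push 10): stack=[10] mem=[0,0,0,15]
After op 6 (pop): stack=[empty] mem=[0,0,0,15]
After op 7 (push 9): stack=[9] mem=[0,0,0,15]
After op 8 (STO M3): stack=[empty] mem=[0,0,0,9]
After op 9 (push 7): stack=[7] mem=[0,0,0,9]
After op 10 (push 17): stack=[7,17] mem=[0,0,0,9]
After op 11 (*): stack=[119] mem=[0,0,0,9]
After op 12 (dup): stack=[119,119] mem=[0,0,0,9]
After op 13 (push 3): stack=[119,119,3] mem=[0,0,0,9]
After op 14 (STO M2): stack=[119,119] mem=[0,0,3,9]
After op 15 (RCL M3): stack=[119,119,9] mem=[0,0,3,9]

Answer: 0 0 3 9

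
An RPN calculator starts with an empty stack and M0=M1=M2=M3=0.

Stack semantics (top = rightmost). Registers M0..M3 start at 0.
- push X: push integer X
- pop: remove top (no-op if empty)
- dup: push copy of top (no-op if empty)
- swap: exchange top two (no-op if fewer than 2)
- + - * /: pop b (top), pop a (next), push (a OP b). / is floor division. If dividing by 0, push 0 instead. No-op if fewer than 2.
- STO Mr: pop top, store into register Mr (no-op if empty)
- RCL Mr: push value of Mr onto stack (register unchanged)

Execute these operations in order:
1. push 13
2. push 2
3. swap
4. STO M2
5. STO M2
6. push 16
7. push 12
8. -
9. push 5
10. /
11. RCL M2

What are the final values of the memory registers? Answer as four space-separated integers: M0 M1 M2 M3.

Answer: 0 0 2 0

Derivation:
After op 1 (push 13): stack=[13] mem=[0,0,0,0]
After op 2 (push 2): stack=[13,2] mem=[0,0,0,0]
After op 3 (swap): stack=[2,13] mem=[0,0,0,0]
After op 4 (STO M2): stack=[2] mem=[0,0,13,0]
After op 5 (STO M2): stack=[empty] mem=[0,0,2,0]
After op 6 (push 16): stack=[16] mem=[0,0,2,0]
After op 7 (push 12): stack=[16,12] mem=[0,0,2,0]
After op 8 (-): stack=[4] mem=[0,0,2,0]
After op 9 (push 5): stack=[4,5] mem=[0,0,2,0]
After op 10 (/): stack=[0] mem=[0,0,2,0]
After op 11 (RCL M2): stack=[0,2] mem=[0,0,2,0]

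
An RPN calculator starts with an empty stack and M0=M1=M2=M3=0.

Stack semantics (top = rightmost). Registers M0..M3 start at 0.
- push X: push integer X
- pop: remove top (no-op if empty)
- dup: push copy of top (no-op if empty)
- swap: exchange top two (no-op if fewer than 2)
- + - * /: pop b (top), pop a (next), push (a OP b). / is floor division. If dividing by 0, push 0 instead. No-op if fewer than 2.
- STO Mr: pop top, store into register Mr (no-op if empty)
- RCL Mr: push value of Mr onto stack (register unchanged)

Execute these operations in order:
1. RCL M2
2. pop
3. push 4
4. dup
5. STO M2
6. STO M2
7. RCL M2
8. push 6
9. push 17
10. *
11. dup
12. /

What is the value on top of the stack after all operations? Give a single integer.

Answer: 1

Derivation:
After op 1 (RCL M2): stack=[0] mem=[0,0,0,0]
After op 2 (pop): stack=[empty] mem=[0,0,0,0]
After op 3 (push 4): stack=[4] mem=[0,0,0,0]
After op 4 (dup): stack=[4,4] mem=[0,0,0,0]
After op 5 (STO M2): stack=[4] mem=[0,0,4,0]
After op 6 (STO M2): stack=[empty] mem=[0,0,4,0]
After op 7 (RCL M2): stack=[4] mem=[0,0,4,0]
After op 8 (push 6): stack=[4,6] mem=[0,0,4,0]
After op 9 (push 17): stack=[4,6,17] mem=[0,0,4,0]
After op 10 (*): stack=[4,102] mem=[0,0,4,0]
After op 11 (dup): stack=[4,102,102] mem=[0,0,4,0]
After op 12 (/): stack=[4,1] mem=[0,0,4,0]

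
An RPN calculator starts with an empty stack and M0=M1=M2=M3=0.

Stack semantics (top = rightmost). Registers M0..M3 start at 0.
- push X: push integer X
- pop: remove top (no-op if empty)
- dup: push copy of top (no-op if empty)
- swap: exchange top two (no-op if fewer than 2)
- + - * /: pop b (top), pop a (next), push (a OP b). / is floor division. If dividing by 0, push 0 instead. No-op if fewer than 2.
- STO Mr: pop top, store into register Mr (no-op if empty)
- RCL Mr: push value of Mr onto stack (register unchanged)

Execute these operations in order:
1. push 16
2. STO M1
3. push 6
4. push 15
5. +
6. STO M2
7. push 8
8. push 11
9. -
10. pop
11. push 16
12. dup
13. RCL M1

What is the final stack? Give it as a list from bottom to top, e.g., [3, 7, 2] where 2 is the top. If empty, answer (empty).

Answer: [16, 16, 16]

Derivation:
After op 1 (push 16): stack=[16] mem=[0,0,0,0]
After op 2 (STO M1): stack=[empty] mem=[0,16,0,0]
After op 3 (push 6): stack=[6] mem=[0,16,0,0]
After op 4 (push 15): stack=[6,15] mem=[0,16,0,0]
After op 5 (+): stack=[21] mem=[0,16,0,0]
After op 6 (STO M2): stack=[empty] mem=[0,16,21,0]
After op 7 (push 8): stack=[8] mem=[0,16,21,0]
After op 8 (push 11): stack=[8,11] mem=[0,16,21,0]
After op 9 (-): stack=[-3] mem=[0,16,21,0]
After op 10 (pop): stack=[empty] mem=[0,16,21,0]
After op 11 (push 16): stack=[16] mem=[0,16,21,0]
After op 12 (dup): stack=[16,16] mem=[0,16,21,0]
After op 13 (RCL M1): stack=[16,16,16] mem=[0,16,21,0]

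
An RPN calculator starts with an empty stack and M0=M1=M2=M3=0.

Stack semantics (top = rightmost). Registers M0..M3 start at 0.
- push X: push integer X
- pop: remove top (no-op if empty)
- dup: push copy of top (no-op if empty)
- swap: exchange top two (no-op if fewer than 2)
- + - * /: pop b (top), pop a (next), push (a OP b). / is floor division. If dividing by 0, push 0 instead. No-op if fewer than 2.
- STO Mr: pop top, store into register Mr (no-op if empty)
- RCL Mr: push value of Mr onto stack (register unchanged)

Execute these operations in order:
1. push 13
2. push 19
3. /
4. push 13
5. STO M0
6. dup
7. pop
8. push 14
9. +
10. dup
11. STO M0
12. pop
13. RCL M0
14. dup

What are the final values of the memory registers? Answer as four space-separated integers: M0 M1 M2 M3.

After op 1 (push 13): stack=[13] mem=[0,0,0,0]
After op 2 (push 19): stack=[13,19] mem=[0,0,0,0]
After op 3 (/): stack=[0] mem=[0,0,0,0]
After op 4 (push 13): stack=[0,13] mem=[0,0,0,0]
After op 5 (STO M0): stack=[0] mem=[13,0,0,0]
After op 6 (dup): stack=[0,0] mem=[13,0,0,0]
After op 7 (pop): stack=[0] mem=[13,0,0,0]
After op 8 (push 14): stack=[0,14] mem=[13,0,0,0]
After op 9 (+): stack=[14] mem=[13,0,0,0]
After op 10 (dup): stack=[14,14] mem=[13,0,0,0]
After op 11 (STO M0): stack=[14] mem=[14,0,0,0]
After op 12 (pop): stack=[empty] mem=[14,0,0,0]
After op 13 (RCL M0): stack=[14] mem=[14,0,0,0]
After op 14 (dup): stack=[14,14] mem=[14,0,0,0]

Answer: 14 0 0 0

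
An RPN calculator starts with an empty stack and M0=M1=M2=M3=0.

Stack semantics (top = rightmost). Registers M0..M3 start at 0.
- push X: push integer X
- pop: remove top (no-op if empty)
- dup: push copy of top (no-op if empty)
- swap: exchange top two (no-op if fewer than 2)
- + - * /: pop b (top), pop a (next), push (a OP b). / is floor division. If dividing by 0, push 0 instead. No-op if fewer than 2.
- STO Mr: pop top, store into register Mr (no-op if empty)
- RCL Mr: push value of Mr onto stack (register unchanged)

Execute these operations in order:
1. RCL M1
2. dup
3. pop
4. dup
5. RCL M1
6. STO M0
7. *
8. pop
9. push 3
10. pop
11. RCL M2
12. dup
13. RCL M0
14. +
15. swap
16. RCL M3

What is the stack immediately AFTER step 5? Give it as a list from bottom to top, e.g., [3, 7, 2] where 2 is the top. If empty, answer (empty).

After op 1 (RCL M1): stack=[0] mem=[0,0,0,0]
After op 2 (dup): stack=[0,0] mem=[0,0,0,0]
After op 3 (pop): stack=[0] mem=[0,0,0,0]
After op 4 (dup): stack=[0,0] mem=[0,0,0,0]
After op 5 (RCL M1): stack=[0,0,0] mem=[0,0,0,0]

[0, 0, 0]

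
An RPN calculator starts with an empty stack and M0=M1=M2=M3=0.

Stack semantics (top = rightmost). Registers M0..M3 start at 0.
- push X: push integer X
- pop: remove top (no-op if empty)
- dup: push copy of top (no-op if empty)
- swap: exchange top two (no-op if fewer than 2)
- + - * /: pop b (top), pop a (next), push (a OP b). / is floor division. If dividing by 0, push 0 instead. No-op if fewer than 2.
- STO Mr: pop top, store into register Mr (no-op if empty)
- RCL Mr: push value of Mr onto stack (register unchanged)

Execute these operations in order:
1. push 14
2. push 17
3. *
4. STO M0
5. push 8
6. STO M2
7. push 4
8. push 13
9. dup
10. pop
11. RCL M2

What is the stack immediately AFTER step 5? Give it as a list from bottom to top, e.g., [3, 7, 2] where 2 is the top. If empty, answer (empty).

After op 1 (push 14): stack=[14] mem=[0,0,0,0]
After op 2 (push 17): stack=[14,17] mem=[0,0,0,0]
After op 3 (*): stack=[238] mem=[0,0,0,0]
After op 4 (STO M0): stack=[empty] mem=[238,0,0,0]
After op 5 (push 8): stack=[8] mem=[238,0,0,0]

[8]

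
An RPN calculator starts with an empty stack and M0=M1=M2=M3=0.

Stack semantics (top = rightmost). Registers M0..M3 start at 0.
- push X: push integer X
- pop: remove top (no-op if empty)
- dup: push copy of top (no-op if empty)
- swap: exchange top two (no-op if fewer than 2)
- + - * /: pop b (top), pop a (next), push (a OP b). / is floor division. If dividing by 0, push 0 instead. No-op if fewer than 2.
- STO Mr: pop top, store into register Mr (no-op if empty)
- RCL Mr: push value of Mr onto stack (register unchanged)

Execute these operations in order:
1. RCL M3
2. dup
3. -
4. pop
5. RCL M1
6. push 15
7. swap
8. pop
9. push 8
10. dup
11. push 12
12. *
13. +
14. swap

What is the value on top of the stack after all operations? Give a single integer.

After op 1 (RCL M3): stack=[0] mem=[0,0,0,0]
After op 2 (dup): stack=[0,0] mem=[0,0,0,0]
After op 3 (-): stack=[0] mem=[0,0,0,0]
After op 4 (pop): stack=[empty] mem=[0,0,0,0]
After op 5 (RCL M1): stack=[0] mem=[0,0,0,0]
After op 6 (push 15): stack=[0,15] mem=[0,0,0,0]
After op 7 (swap): stack=[15,0] mem=[0,0,0,0]
After op 8 (pop): stack=[15] mem=[0,0,0,0]
After op 9 (push 8): stack=[15,8] mem=[0,0,0,0]
After op 10 (dup): stack=[15,8,8] mem=[0,0,0,0]
After op 11 (push 12): stack=[15,8,8,12] mem=[0,0,0,0]
After op 12 (*): stack=[15,8,96] mem=[0,0,0,0]
After op 13 (+): stack=[15,104] mem=[0,0,0,0]
After op 14 (swap): stack=[104,15] mem=[0,0,0,0]

Answer: 15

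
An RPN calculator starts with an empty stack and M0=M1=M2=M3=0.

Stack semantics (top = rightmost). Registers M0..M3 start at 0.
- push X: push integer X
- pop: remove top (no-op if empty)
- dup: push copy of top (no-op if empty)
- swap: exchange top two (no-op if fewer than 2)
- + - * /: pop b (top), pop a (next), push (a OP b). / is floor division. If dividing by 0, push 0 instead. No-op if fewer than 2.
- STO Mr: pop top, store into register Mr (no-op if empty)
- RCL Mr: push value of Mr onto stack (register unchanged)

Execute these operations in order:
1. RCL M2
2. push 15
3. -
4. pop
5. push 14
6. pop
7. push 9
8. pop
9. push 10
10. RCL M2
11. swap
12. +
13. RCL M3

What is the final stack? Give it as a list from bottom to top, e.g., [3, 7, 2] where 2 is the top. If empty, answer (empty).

Answer: [10, 0]

Derivation:
After op 1 (RCL M2): stack=[0] mem=[0,0,0,0]
After op 2 (push 15): stack=[0,15] mem=[0,0,0,0]
After op 3 (-): stack=[-15] mem=[0,0,0,0]
After op 4 (pop): stack=[empty] mem=[0,0,0,0]
After op 5 (push 14): stack=[14] mem=[0,0,0,0]
After op 6 (pop): stack=[empty] mem=[0,0,0,0]
After op 7 (push 9): stack=[9] mem=[0,0,0,0]
After op 8 (pop): stack=[empty] mem=[0,0,0,0]
After op 9 (push 10): stack=[10] mem=[0,0,0,0]
After op 10 (RCL M2): stack=[10,0] mem=[0,0,0,0]
After op 11 (swap): stack=[0,10] mem=[0,0,0,0]
After op 12 (+): stack=[10] mem=[0,0,0,0]
After op 13 (RCL M3): stack=[10,0] mem=[0,0,0,0]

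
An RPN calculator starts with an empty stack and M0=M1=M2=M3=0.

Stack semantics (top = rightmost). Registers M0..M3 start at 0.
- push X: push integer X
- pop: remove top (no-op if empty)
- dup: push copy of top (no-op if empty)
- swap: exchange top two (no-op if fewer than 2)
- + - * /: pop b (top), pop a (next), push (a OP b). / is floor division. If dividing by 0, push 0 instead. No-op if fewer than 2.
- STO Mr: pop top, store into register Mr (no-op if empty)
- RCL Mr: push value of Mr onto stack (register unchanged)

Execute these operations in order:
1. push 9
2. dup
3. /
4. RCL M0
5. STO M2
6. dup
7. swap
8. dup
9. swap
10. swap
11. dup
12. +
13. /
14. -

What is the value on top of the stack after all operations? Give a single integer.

Answer: 1

Derivation:
After op 1 (push 9): stack=[9] mem=[0,0,0,0]
After op 2 (dup): stack=[9,9] mem=[0,0,0,0]
After op 3 (/): stack=[1] mem=[0,0,0,0]
After op 4 (RCL M0): stack=[1,0] mem=[0,0,0,0]
After op 5 (STO M2): stack=[1] mem=[0,0,0,0]
After op 6 (dup): stack=[1,1] mem=[0,0,0,0]
After op 7 (swap): stack=[1,1] mem=[0,0,0,0]
After op 8 (dup): stack=[1,1,1] mem=[0,0,0,0]
After op 9 (swap): stack=[1,1,1] mem=[0,0,0,0]
After op 10 (swap): stack=[1,1,1] mem=[0,0,0,0]
After op 11 (dup): stack=[1,1,1,1] mem=[0,0,0,0]
After op 12 (+): stack=[1,1,2] mem=[0,0,0,0]
After op 13 (/): stack=[1,0] mem=[0,0,0,0]
After op 14 (-): stack=[1] mem=[0,0,0,0]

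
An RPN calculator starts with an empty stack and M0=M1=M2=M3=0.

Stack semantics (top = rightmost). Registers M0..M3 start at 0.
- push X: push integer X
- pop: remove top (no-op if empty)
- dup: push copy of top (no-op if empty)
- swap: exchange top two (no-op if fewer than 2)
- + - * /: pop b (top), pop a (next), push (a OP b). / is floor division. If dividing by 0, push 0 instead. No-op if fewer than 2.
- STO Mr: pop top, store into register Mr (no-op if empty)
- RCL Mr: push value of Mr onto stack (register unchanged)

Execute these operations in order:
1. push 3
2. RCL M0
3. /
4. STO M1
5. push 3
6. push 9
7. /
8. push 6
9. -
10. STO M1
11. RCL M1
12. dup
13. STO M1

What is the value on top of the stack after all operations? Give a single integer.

After op 1 (push 3): stack=[3] mem=[0,0,0,0]
After op 2 (RCL M0): stack=[3,0] mem=[0,0,0,0]
After op 3 (/): stack=[0] mem=[0,0,0,0]
After op 4 (STO M1): stack=[empty] mem=[0,0,0,0]
After op 5 (push 3): stack=[3] mem=[0,0,0,0]
After op 6 (push 9): stack=[3,9] mem=[0,0,0,0]
After op 7 (/): stack=[0] mem=[0,0,0,0]
After op 8 (push 6): stack=[0,6] mem=[0,0,0,0]
After op 9 (-): stack=[-6] mem=[0,0,0,0]
After op 10 (STO M1): stack=[empty] mem=[0,-6,0,0]
After op 11 (RCL M1): stack=[-6] mem=[0,-6,0,0]
After op 12 (dup): stack=[-6,-6] mem=[0,-6,0,0]
After op 13 (STO M1): stack=[-6] mem=[0,-6,0,0]

Answer: -6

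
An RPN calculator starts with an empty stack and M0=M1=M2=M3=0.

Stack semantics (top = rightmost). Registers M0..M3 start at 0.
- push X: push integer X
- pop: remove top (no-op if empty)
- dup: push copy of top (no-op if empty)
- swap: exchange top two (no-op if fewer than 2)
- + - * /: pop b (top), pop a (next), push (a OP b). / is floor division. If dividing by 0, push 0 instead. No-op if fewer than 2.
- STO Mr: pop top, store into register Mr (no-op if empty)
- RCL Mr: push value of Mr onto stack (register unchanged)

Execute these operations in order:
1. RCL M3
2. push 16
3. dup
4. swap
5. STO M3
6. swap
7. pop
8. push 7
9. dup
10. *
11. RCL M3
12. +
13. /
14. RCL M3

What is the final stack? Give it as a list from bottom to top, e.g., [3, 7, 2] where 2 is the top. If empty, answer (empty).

After op 1 (RCL M3): stack=[0] mem=[0,0,0,0]
After op 2 (push 16): stack=[0,16] mem=[0,0,0,0]
After op 3 (dup): stack=[0,16,16] mem=[0,0,0,0]
After op 4 (swap): stack=[0,16,16] mem=[0,0,0,0]
After op 5 (STO M3): stack=[0,16] mem=[0,0,0,16]
After op 6 (swap): stack=[16,0] mem=[0,0,0,16]
After op 7 (pop): stack=[16] mem=[0,0,0,16]
After op 8 (push 7): stack=[16,7] mem=[0,0,0,16]
After op 9 (dup): stack=[16,7,7] mem=[0,0,0,16]
After op 10 (*): stack=[16,49] mem=[0,0,0,16]
After op 11 (RCL M3): stack=[16,49,16] mem=[0,0,0,16]
After op 12 (+): stack=[16,65] mem=[0,0,0,16]
After op 13 (/): stack=[0] mem=[0,0,0,16]
After op 14 (RCL M3): stack=[0,16] mem=[0,0,0,16]

Answer: [0, 16]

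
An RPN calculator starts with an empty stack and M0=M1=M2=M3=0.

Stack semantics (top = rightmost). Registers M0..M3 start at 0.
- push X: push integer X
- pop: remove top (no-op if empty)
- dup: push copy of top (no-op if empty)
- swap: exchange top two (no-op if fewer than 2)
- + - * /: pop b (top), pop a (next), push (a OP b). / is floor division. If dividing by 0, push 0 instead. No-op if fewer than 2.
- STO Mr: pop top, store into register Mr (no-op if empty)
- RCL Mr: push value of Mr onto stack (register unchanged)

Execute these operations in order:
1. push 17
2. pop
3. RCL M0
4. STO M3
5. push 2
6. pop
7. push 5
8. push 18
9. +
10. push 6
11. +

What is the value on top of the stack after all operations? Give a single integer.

Answer: 29

Derivation:
After op 1 (push 17): stack=[17] mem=[0,0,0,0]
After op 2 (pop): stack=[empty] mem=[0,0,0,0]
After op 3 (RCL M0): stack=[0] mem=[0,0,0,0]
After op 4 (STO M3): stack=[empty] mem=[0,0,0,0]
After op 5 (push 2): stack=[2] mem=[0,0,0,0]
After op 6 (pop): stack=[empty] mem=[0,0,0,0]
After op 7 (push 5): stack=[5] mem=[0,0,0,0]
After op 8 (push 18): stack=[5,18] mem=[0,0,0,0]
After op 9 (+): stack=[23] mem=[0,0,0,0]
After op 10 (push 6): stack=[23,6] mem=[0,0,0,0]
After op 11 (+): stack=[29] mem=[0,0,0,0]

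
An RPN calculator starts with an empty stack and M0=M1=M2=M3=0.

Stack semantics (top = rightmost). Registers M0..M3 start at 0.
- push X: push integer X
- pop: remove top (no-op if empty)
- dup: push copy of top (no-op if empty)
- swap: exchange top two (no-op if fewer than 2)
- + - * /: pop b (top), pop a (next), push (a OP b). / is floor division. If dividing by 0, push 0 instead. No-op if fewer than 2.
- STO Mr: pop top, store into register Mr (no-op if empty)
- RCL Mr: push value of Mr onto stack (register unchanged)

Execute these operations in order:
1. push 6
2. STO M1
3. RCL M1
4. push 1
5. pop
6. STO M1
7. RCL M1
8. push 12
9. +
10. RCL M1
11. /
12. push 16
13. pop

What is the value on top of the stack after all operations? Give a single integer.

Answer: 3

Derivation:
After op 1 (push 6): stack=[6] mem=[0,0,0,0]
After op 2 (STO M1): stack=[empty] mem=[0,6,0,0]
After op 3 (RCL M1): stack=[6] mem=[0,6,0,0]
After op 4 (push 1): stack=[6,1] mem=[0,6,0,0]
After op 5 (pop): stack=[6] mem=[0,6,0,0]
After op 6 (STO M1): stack=[empty] mem=[0,6,0,0]
After op 7 (RCL M1): stack=[6] mem=[0,6,0,0]
After op 8 (push 12): stack=[6,12] mem=[0,6,0,0]
After op 9 (+): stack=[18] mem=[0,6,0,0]
After op 10 (RCL M1): stack=[18,6] mem=[0,6,0,0]
After op 11 (/): stack=[3] mem=[0,6,0,0]
After op 12 (push 16): stack=[3,16] mem=[0,6,0,0]
After op 13 (pop): stack=[3] mem=[0,6,0,0]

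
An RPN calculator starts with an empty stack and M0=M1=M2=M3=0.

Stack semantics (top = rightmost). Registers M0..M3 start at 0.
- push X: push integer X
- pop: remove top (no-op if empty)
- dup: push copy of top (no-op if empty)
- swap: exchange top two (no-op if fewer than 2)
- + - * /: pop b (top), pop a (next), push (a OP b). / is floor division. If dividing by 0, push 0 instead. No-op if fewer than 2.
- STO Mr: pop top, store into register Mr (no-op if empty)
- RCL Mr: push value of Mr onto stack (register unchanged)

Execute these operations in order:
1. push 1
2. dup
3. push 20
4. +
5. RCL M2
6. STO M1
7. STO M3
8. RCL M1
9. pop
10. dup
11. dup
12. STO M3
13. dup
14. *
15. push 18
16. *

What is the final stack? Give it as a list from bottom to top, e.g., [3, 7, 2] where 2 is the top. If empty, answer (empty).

After op 1 (push 1): stack=[1] mem=[0,0,0,0]
After op 2 (dup): stack=[1,1] mem=[0,0,0,0]
After op 3 (push 20): stack=[1,1,20] mem=[0,0,0,0]
After op 4 (+): stack=[1,21] mem=[0,0,0,0]
After op 5 (RCL M2): stack=[1,21,0] mem=[0,0,0,0]
After op 6 (STO M1): stack=[1,21] mem=[0,0,0,0]
After op 7 (STO M3): stack=[1] mem=[0,0,0,21]
After op 8 (RCL M1): stack=[1,0] mem=[0,0,0,21]
After op 9 (pop): stack=[1] mem=[0,0,0,21]
After op 10 (dup): stack=[1,1] mem=[0,0,0,21]
After op 11 (dup): stack=[1,1,1] mem=[0,0,0,21]
After op 12 (STO M3): stack=[1,1] mem=[0,0,0,1]
After op 13 (dup): stack=[1,1,1] mem=[0,0,0,1]
After op 14 (*): stack=[1,1] mem=[0,0,0,1]
After op 15 (push 18): stack=[1,1,18] mem=[0,0,0,1]
After op 16 (*): stack=[1,18] mem=[0,0,0,1]

Answer: [1, 18]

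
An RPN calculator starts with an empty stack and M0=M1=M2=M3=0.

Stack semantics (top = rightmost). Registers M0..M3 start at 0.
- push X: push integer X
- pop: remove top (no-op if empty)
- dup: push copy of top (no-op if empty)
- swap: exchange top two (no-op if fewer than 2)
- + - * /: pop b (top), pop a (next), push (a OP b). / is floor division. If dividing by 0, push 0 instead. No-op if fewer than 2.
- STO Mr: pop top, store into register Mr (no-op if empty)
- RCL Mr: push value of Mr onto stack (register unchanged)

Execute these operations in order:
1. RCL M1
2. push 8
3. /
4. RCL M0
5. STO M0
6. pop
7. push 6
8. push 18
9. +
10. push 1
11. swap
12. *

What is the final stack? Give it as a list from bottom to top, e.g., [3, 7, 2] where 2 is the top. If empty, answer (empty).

After op 1 (RCL M1): stack=[0] mem=[0,0,0,0]
After op 2 (push 8): stack=[0,8] mem=[0,0,0,0]
After op 3 (/): stack=[0] mem=[0,0,0,0]
After op 4 (RCL M0): stack=[0,0] mem=[0,0,0,0]
After op 5 (STO M0): stack=[0] mem=[0,0,0,0]
After op 6 (pop): stack=[empty] mem=[0,0,0,0]
After op 7 (push 6): stack=[6] mem=[0,0,0,0]
After op 8 (push 18): stack=[6,18] mem=[0,0,0,0]
After op 9 (+): stack=[24] mem=[0,0,0,0]
After op 10 (push 1): stack=[24,1] mem=[0,0,0,0]
After op 11 (swap): stack=[1,24] mem=[0,0,0,0]
After op 12 (*): stack=[24] mem=[0,0,0,0]

Answer: [24]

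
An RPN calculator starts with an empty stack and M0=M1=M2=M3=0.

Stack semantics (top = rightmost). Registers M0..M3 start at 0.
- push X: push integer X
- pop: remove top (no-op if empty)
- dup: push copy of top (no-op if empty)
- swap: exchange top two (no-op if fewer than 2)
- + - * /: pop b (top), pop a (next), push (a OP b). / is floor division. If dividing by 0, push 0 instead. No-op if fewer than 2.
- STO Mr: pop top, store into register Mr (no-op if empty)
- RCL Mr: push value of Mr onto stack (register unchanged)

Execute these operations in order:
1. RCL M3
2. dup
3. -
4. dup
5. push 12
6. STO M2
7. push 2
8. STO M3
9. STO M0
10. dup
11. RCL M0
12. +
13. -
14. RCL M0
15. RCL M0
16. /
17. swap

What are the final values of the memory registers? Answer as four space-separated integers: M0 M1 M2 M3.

Answer: 0 0 12 2

Derivation:
After op 1 (RCL M3): stack=[0] mem=[0,0,0,0]
After op 2 (dup): stack=[0,0] mem=[0,0,0,0]
After op 3 (-): stack=[0] mem=[0,0,0,0]
After op 4 (dup): stack=[0,0] mem=[0,0,0,0]
After op 5 (push 12): stack=[0,0,12] mem=[0,0,0,0]
After op 6 (STO M2): stack=[0,0] mem=[0,0,12,0]
After op 7 (push 2): stack=[0,0,2] mem=[0,0,12,0]
After op 8 (STO M3): stack=[0,0] mem=[0,0,12,2]
After op 9 (STO M0): stack=[0] mem=[0,0,12,2]
After op 10 (dup): stack=[0,0] mem=[0,0,12,2]
After op 11 (RCL M0): stack=[0,0,0] mem=[0,0,12,2]
After op 12 (+): stack=[0,0] mem=[0,0,12,2]
After op 13 (-): stack=[0] mem=[0,0,12,2]
After op 14 (RCL M0): stack=[0,0] mem=[0,0,12,2]
After op 15 (RCL M0): stack=[0,0,0] mem=[0,0,12,2]
After op 16 (/): stack=[0,0] mem=[0,0,12,2]
After op 17 (swap): stack=[0,0] mem=[0,0,12,2]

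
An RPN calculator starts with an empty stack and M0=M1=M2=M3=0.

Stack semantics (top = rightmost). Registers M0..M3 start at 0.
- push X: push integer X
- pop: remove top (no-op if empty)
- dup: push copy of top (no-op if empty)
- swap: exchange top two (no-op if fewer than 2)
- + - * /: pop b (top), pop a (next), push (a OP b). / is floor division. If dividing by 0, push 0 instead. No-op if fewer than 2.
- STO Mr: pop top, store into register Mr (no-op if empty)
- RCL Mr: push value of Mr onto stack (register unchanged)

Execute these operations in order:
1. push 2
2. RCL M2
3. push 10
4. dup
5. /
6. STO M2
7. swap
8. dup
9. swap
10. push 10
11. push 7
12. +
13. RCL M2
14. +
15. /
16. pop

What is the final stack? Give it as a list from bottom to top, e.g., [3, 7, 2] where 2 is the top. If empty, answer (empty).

After op 1 (push 2): stack=[2] mem=[0,0,0,0]
After op 2 (RCL M2): stack=[2,0] mem=[0,0,0,0]
After op 3 (push 10): stack=[2,0,10] mem=[0,0,0,0]
After op 4 (dup): stack=[2,0,10,10] mem=[0,0,0,0]
After op 5 (/): stack=[2,0,1] mem=[0,0,0,0]
After op 6 (STO M2): stack=[2,0] mem=[0,0,1,0]
After op 7 (swap): stack=[0,2] mem=[0,0,1,0]
After op 8 (dup): stack=[0,2,2] mem=[0,0,1,0]
After op 9 (swap): stack=[0,2,2] mem=[0,0,1,0]
After op 10 (push 10): stack=[0,2,2,10] mem=[0,0,1,0]
After op 11 (push 7): stack=[0,2,2,10,7] mem=[0,0,1,0]
After op 12 (+): stack=[0,2,2,17] mem=[0,0,1,0]
After op 13 (RCL M2): stack=[0,2,2,17,1] mem=[0,0,1,0]
After op 14 (+): stack=[0,2,2,18] mem=[0,0,1,0]
After op 15 (/): stack=[0,2,0] mem=[0,0,1,0]
After op 16 (pop): stack=[0,2] mem=[0,0,1,0]

Answer: [0, 2]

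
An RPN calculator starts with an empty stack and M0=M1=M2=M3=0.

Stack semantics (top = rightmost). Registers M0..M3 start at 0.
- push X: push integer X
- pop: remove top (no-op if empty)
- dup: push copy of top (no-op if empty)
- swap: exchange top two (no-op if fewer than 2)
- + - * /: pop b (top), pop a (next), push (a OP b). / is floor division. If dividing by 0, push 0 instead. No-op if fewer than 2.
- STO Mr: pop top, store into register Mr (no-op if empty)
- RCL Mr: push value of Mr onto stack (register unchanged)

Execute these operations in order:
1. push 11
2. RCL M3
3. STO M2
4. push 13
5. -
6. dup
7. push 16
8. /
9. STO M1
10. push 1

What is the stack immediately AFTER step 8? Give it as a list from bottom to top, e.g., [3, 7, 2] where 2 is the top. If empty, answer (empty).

After op 1 (push 11): stack=[11] mem=[0,0,0,0]
After op 2 (RCL M3): stack=[11,0] mem=[0,0,0,0]
After op 3 (STO M2): stack=[11] mem=[0,0,0,0]
After op 4 (push 13): stack=[11,13] mem=[0,0,0,0]
After op 5 (-): stack=[-2] mem=[0,0,0,0]
After op 6 (dup): stack=[-2,-2] mem=[0,0,0,0]
After op 7 (push 16): stack=[-2,-2,16] mem=[0,0,0,0]
After op 8 (/): stack=[-2,-1] mem=[0,0,0,0]

[-2, -1]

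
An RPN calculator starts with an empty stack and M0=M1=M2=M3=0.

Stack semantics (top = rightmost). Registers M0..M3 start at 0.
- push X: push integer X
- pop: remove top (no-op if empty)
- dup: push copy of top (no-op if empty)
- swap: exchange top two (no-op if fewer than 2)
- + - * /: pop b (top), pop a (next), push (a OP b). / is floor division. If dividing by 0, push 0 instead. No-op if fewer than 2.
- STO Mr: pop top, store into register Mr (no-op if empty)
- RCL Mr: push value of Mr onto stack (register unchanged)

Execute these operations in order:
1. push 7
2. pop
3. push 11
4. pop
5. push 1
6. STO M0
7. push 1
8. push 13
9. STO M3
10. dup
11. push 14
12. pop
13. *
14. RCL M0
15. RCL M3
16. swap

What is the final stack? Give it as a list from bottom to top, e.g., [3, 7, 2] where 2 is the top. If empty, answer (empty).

After op 1 (push 7): stack=[7] mem=[0,0,0,0]
After op 2 (pop): stack=[empty] mem=[0,0,0,0]
After op 3 (push 11): stack=[11] mem=[0,0,0,0]
After op 4 (pop): stack=[empty] mem=[0,0,0,0]
After op 5 (push 1): stack=[1] mem=[0,0,0,0]
After op 6 (STO M0): stack=[empty] mem=[1,0,0,0]
After op 7 (push 1): stack=[1] mem=[1,0,0,0]
After op 8 (push 13): stack=[1,13] mem=[1,0,0,0]
After op 9 (STO M3): stack=[1] mem=[1,0,0,13]
After op 10 (dup): stack=[1,1] mem=[1,0,0,13]
After op 11 (push 14): stack=[1,1,14] mem=[1,0,0,13]
After op 12 (pop): stack=[1,1] mem=[1,0,0,13]
After op 13 (*): stack=[1] mem=[1,0,0,13]
After op 14 (RCL M0): stack=[1,1] mem=[1,0,0,13]
After op 15 (RCL M3): stack=[1,1,13] mem=[1,0,0,13]
After op 16 (swap): stack=[1,13,1] mem=[1,0,0,13]

Answer: [1, 13, 1]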